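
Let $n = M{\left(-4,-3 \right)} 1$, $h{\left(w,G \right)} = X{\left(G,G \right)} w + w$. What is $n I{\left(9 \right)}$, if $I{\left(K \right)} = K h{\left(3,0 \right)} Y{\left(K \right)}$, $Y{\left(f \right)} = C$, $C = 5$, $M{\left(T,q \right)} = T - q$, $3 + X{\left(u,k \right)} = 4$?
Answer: $-270$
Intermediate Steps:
$X{\left(u,k \right)} = 1$ ($X{\left(u,k \right)} = -3 + 4 = 1$)
$h{\left(w,G \right)} = 2 w$ ($h{\left(w,G \right)} = 1 w + w = w + w = 2 w$)
$Y{\left(f \right)} = 5$
$n = -1$ ($n = \left(-4 - -3\right) 1 = \left(-4 + 3\right) 1 = \left(-1\right) 1 = -1$)
$I{\left(K \right)} = 30 K$ ($I{\left(K \right)} = K 2 \cdot 3 \cdot 5 = K 6 \cdot 5 = 6 K 5 = 30 K$)
$n I{\left(9 \right)} = - 30 \cdot 9 = \left(-1\right) 270 = -270$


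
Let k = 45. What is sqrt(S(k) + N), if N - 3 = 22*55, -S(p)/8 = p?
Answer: sqrt(853) ≈ 29.206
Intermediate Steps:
S(p) = -8*p
N = 1213 (N = 3 + 22*55 = 3 + 1210 = 1213)
sqrt(S(k) + N) = sqrt(-8*45 + 1213) = sqrt(-360 + 1213) = sqrt(853)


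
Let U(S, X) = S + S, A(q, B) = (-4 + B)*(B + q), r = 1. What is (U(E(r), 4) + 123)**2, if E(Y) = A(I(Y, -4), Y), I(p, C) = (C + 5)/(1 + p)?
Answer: 12996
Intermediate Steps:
I(p, C) = (5 + C)/(1 + p)
E(Y) = Y**2 - 4*Y - 4/(1 + Y) + Y/(1 + Y) (E(Y) = Y**2 - 4*Y - 4*(5 - 4)/(1 + Y) + Y*((5 - 4)/(1 + Y)) = Y**2 - 4*Y - 4/(1 + Y) + Y*(1/(1 + Y)) = Y**2 - 4*Y - 4/(1 + Y) + Y/(1 + Y))
U(S, X) = 2*S
(U(E(r), 4) + 123)**2 = (2*((-4 + 1 + 1*(1 + 1)*(-4 + 1))/(1 + 1)) + 123)**2 = (2*((-4 + 1 + 1*2*(-3))/2) + 123)**2 = (2*((-4 + 1 - 6)/2) + 123)**2 = (2*((1/2)*(-9)) + 123)**2 = (2*(-9/2) + 123)**2 = (-9 + 123)**2 = 114**2 = 12996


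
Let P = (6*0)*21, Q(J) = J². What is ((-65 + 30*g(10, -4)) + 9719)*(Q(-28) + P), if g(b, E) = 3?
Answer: 7639296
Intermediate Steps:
P = 0 (P = 0*21 = 0)
((-65 + 30*g(10, -4)) + 9719)*(Q(-28) + P) = ((-65 + 30*3) + 9719)*((-28)² + 0) = ((-65 + 90) + 9719)*(784 + 0) = (25 + 9719)*784 = 9744*784 = 7639296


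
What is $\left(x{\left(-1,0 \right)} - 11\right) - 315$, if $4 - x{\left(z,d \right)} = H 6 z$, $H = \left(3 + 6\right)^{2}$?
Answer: $164$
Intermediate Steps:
$H = 81$ ($H = 9^{2} = 81$)
$x{\left(z,d \right)} = 4 - 486 z$ ($x{\left(z,d \right)} = 4 - 81 \cdot 6 z = 4 - 486 z$)
$\left(x{\left(-1,0 \right)} - 11\right) - 315 = \left(\left(4 - -486\right) - 11\right) - 315 = \left(\left(4 + 486\right) - 11\right) - 315 = \left(490 - 11\right) - 315 = 479 - 315 = 164$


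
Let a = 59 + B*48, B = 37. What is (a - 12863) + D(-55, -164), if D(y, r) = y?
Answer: -11083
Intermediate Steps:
a = 1835 (a = 59 + 37*48 = 59 + 1776 = 1835)
(a - 12863) + D(-55, -164) = (1835 - 12863) - 55 = -11028 - 55 = -11083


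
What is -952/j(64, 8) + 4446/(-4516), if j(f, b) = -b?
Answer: 266479/2258 ≈ 118.02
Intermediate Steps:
-952/j(64, 8) + 4446/(-4516) = -952/((-1*8)) + 4446/(-4516) = -952/(-8) + 4446*(-1/4516) = -952*(-⅛) - 2223/2258 = 119 - 2223/2258 = 266479/2258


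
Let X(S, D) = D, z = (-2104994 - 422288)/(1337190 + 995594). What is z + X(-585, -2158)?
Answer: -2518337577/1166392 ≈ -2159.1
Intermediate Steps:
z = -1263641/1166392 (z = -2527282/2332784 = -2527282*1/2332784 = -1263641/1166392 ≈ -1.0834)
z + X(-585, -2158) = -1263641/1166392 - 2158 = -2518337577/1166392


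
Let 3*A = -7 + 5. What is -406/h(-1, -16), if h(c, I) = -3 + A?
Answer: 1218/11 ≈ 110.73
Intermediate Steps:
A = -2/3 (A = (-7 + 5)/3 = (1/3)*(-2) = -2/3 ≈ -0.66667)
h(c, I) = -11/3 (h(c, I) = -3 - 2/3 = -11/3)
-406/h(-1, -16) = -406/(-11/3) = -406*(-3/11) = 1218/11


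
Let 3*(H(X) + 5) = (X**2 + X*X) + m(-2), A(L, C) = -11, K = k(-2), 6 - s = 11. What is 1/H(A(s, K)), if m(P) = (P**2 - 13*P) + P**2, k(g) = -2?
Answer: 1/87 ≈ 0.011494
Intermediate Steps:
m(P) = -13*P + 2*P**2
s = -5 (s = 6 - 1*11 = 6 - 11 = -5)
K = -2
H(X) = 19/3 + 2*X**2/3 (H(X) = -5 + ((X**2 + X*X) - 2*(-13 + 2*(-2)))/3 = -5 + ((X**2 + X**2) - 2*(-13 - 4))/3 = -5 + (2*X**2 - 2*(-17))/3 = -5 + (2*X**2 + 34)/3 = -5 + (34 + 2*X**2)/3 = -5 + (34/3 + 2*X**2/3) = 19/3 + 2*X**2/3)
1/H(A(s, K)) = 1/(19/3 + (2/3)*(-11)**2) = 1/(19/3 + (2/3)*121) = 1/(19/3 + 242/3) = 1/87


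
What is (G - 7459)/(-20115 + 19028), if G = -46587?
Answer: 54046/1087 ≈ 49.720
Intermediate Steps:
(G - 7459)/(-20115 + 19028) = (-46587 - 7459)/(-20115 + 19028) = -54046/(-1087) = -54046*(-1/1087) = 54046/1087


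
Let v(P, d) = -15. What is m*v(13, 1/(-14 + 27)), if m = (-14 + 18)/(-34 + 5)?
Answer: 60/29 ≈ 2.0690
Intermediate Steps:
m = -4/29 (m = 4/(-29) = 4*(-1/29) = -4/29 ≈ -0.13793)
m*v(13, 1/(-14 + 27)) = -4/29*(-15) = 60/29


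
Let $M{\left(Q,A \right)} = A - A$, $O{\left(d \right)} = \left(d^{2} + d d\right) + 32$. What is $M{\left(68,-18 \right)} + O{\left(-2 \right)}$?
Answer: $40$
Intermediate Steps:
$O{\left(d \right)} = 32 + 2 d^{2}$ ($O{\left(d \right)} = \left(d^{2} + d^{2}\right) + 32 = 2 d^{2} + 32 = 32 + 2 d^{2}$)
$M{\left(Q,A \right)} = 0$
$M{\left(68,-18 \right)} + O{\left(-2 \right)} = 0 + \left(32 + 2 \left(-2\right)^{2}\right) = 0 + \left(32 + 2 \cdot 4\right) = 0 + \left(32 + 8\right) = 0 + 40 = 40$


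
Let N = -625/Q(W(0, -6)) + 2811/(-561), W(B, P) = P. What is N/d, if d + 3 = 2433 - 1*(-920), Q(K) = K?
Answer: 111253/3758700 ≈ 0.029599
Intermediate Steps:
d = 3350 (d = -3 + (2433 - 1*(-920)) = -3 + (2433 + 920) = -3 + 3353 = 3350)
N = 111253/1122 (N = -625/(-6) + 2811/(-561) = -625*(-⅙) + 2811*(-1/561) = 625/6 - 937/187 = 111253/1122 ≈ 99.156)
N/d = (111253/1122)/3350 = (111253/1122)*(1/3350) = 111253/3758700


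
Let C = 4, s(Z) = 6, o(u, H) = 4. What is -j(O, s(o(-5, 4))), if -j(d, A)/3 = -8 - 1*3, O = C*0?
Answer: -33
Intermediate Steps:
O = 0 (O = 4*0 = 0)
j(d, A) = 33 (j(d, A) = -3*(-8 - 1*3) = -3*(-8 - 3) = -3*(-11) = 33)
-j(O, s(o(-5, 4))) = -1*33 = -33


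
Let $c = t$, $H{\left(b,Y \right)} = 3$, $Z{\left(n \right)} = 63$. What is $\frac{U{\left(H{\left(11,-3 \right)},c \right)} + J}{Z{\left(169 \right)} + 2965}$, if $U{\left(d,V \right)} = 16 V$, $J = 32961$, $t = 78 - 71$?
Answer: $\frac{33073}{3028} \approx 10.922$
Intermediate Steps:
$t = 7$
$c = 7$
$\frac{U{\left(H{\left(11,-3 \right)},c \right)} + J}{Z{\left(169 \right)} + 2965} = \frac{16 \cdot 7 + 32961}{63 + 2965} = \frac{112 + 32961}{3028} = 33073 \cdot \frac{1}{3028} = \frac{33073}{3028}$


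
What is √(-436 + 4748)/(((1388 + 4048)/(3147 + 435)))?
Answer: 1393*√22/151 ≈ 43.270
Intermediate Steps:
√(-436 + 4748)/(((1388 + 4048)/(3147 + 435))) = √4312/((5436/3582)) = (14*√22)/((5436*(1/3582))) = (14*√22)/(302/199) = (14*√22)*(199/302) = 1393*√22/151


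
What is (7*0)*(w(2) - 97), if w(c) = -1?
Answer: 0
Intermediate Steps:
(7*0)*(w(2) - 97) = (7*0)*(-1 - 97) = 0*(-98) = 0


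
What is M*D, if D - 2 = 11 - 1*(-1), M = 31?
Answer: 434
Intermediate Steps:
D = 14 (D = 2 + (11 - 1*(-1)) = 2 + (11 + 1) = 2 + 12 = 14)
M*D = 31*14 = 434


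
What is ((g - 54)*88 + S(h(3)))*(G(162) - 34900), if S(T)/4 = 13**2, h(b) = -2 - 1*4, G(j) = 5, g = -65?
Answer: 341831420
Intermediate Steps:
h(b) = -6 (h(b) = -2 - 4 = -6)
S(T) = 676 (S(T) = 4*13**2 = 4*169 = 676)
((g - 54)*88 + S(h(3)))*(G(162) - 34900) = ((-65 - 54)*88 + 676)*(5 - 34900) = (-119*88 + 676)*(-34895) = (-10472 + 676)*(-34895) = -9796*(-34895) = 341831420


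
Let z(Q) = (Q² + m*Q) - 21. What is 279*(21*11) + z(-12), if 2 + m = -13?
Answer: 64752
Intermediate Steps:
m = -15 (m = -2 - 13 = -15)
z(Q) = -21 + Q² - 15*Q (z(Q) = (Q² - 15*Q) - 21 = -21 + Q² - 15*Q)
279*(21*11) + z(-12) = 279*(21*11) + (-21 + (-12)² - 15*(-12)) = 279*231 + (-21 + 144 + 180) = 64449 + 303 = 64752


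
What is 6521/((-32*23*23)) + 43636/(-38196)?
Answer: -246936581/161645472 ≈ -1.5276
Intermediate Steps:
6521/((-32*23*23)) + 43636/(-38196) = 6521/((-736*23)) + 43636*(-1/38196) = 6521/(-16928) - 10909/9549 = 6521*(-1/16928) - 10909/9549 = -6521/16928 - 10909/9549 = -246936581/161645472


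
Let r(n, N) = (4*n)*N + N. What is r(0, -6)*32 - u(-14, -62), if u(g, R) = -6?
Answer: -186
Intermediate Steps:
r(n, N) = N + 4*N*n (r(n, N) = 4*N*n + N = N + 4*N*n)
r(0, -6)*32 - u(-14, -62) = -6*(1 + 4*0)*32 - 1*(-6) = -6*(1 + 0)*32 + 6 = -6*1*32 + 6 = -6*32 + 6 = -192 + 6 = -186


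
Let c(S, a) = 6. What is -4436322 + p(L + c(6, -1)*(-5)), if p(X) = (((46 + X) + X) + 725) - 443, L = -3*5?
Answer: -4436084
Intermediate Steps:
L = -15
p(X) = 328 + 2*X (p(X) = ((46 + 2*X) + 725) - 443 = (771 + 2*X) - 443 = 328 + 2*X)
-4436322 + p(L + c(6, -1)*(-5)) = -4436322 + (328 + 2*(-15 + 6*(-5))) = -4436322 + (328 + 2*(-15 - 30)) = -4436322 + (328 + 2*(-45)) = -4436322 + (328 - 90) = -4436322 + 238 = -4436084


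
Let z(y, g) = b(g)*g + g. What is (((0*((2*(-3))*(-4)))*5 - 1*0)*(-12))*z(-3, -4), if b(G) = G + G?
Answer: 0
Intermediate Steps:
b(G) = 2*G
z(y, g) = g + 2*g² (z(y, g) = (2*g)*g + g = 2*g² + g = g + 2*g²)
(((0*((2*(-3))*(-4)))*5 - 1*0)*(-12))*z(-3, -4) = (((0*((2*(-3))*(-4)))*5 - 1*0)*(-12))*(-4*(1 + 2*(-4))) = (((0*(-6*(-4)))*5 + 0)*(-12))*(-4*(1 - 8)) = (((0*24)*5 + 0)*(-12))*(-4*(-7)) = ((0*5 + 0)*(-12))*28 = ((0 + 0)*(-12))*28 = (0*(-12))*28 = 0*28 = 0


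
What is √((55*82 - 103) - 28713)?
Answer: I*√24306 ≈ 155.9*I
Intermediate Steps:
√((55*82 - 103) - 28713) = √((4510 - 103) - 28713) = √(4407 - 28713) = √(-24306) = I*√24306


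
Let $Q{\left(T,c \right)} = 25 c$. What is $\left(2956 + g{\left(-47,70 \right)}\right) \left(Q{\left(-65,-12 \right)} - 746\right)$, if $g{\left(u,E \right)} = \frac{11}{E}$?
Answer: $- \frac{108224913}{35} \approx -3.0921 \cdot 10^{6}$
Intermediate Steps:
$\left(2956 + g{\left(-47,70 \right)}\right) \left(Q{\left(-65,-12 \right)} - 746\right) = \left(2956 + \frac{11}{70}\right) \left(25 \left(-12\right) - 746\right) = \left(2956 + 11 \cdot \frac{1}{70}\right) \left(-300 - 746\right) = \left(2956 + \frac{11}{70}\right) \left(-1046\right) = \frac{206931}{70} \left(-1046\right) = - \frac{108224913}{35}$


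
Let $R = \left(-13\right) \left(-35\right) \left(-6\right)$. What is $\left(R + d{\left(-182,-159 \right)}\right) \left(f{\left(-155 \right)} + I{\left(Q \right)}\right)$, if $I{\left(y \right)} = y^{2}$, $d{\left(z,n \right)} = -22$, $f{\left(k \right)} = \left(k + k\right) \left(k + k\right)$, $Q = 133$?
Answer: $-313147328$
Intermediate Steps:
$f{\left(k \right)} = 4 k^{2}$ ($f{\left(k \right)} = 2 k 2 k = 4 k^{2}$)
$R = -2730$ ($R = 455 \left(-6\right) = -2730$)
$\left(R + d{\left(-182,-159 \right)}\right) \left(f{\left(-155 \right)} + I{\left(Q \right)}\right) = \left(-2730 - 22\right) \left(4 \left(-155\right)^{2} + 133^{2}\right) = - 2752 \left(4 \cdot 24025 + 17689\right) = - 2752 \left(96100 + 17689\right) = \left(-2752\right) 113789 = -313147328$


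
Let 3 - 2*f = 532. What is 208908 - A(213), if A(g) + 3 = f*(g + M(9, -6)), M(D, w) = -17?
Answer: 260753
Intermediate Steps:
f = -529/2 (f = 3/2 - ½*532 = 3/2 - 266 = -529/2 ≈ -264.50)
A(g) = 8987/2 - 529*g/2 (A(g) = -3 - 529*(g - 17)/2 = -3 - 529*(-17 + g)/2 = -3 + (8993/2 - 529*g/2) = 8987/2 - 529*g/2)
208908 - A(213) = 208908 - (8987/2 - 529/2*213) = 208908 - (8987/2 - 112677/2) = 208908 - 1*(-51845) = 208908 + 51845 = 260753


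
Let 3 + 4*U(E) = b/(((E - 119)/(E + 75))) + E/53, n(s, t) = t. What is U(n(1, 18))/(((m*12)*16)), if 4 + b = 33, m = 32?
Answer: -26197/21925888 ≈ -0.0011948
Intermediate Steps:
b = 29 (b = -4 + 33 = 29)
U(E) = -¾ + E/212 + 29*(75 + E)/(4*(-119 + E)) (U(E) = -¾ + (29/(((E - 119)/(E + 75))) + E/53)/4 = -¾ + (29/(((-119 + E)/(75 + E))) + E*(1/53))/4 = -¾ + (29/(((-119 + E)/(75 + E))) + E/53)/4 = -¾ + (29*((75 + E)/(-119 + E)) + E/53)/4 = -¾ + (29*(75 + E)/(-119 + E) + E/53)/4 = -¾ + (E/53 + 29*(75 + E)/(-119 + E))/4 = -¾ + (E/212 + 29*(75 + E)/(4*(-119 + E))) = -¾ + E/212 + 29*(75 + E)/(4*(-119 + E)))
U(n(1, 18))/(((m*12)*16)) = ((134196 + 18² + 1259*18)/(212*(-119 + 18)))/(((32*12)*16)) = ((1/212)*(134196 + 324 + 22662)/(-101))/((384*16)) = ((1/212)*(-1/101)*157182)/6144 = -78591/10706*1/6144 = -26197/21925888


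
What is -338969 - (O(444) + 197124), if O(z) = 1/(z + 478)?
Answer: -494277747/922 ≈ -5.3609e+5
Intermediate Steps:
O(z) = 1/(478 + z)
-338969 - (O(444) + 197124) = -338969 - (1/(478 + 444) + 197124) = -338969 - (1/922 + 197124) = -338969 - 1*181748329/922 = -338969 - 181748329/922 = -494277747/922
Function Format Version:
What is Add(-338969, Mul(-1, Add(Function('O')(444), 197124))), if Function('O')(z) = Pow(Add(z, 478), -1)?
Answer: Rational(-494277747, 922) ≈ -5.3609e+5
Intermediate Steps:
Function('O')(z) = Pow(Add(478, z), -1)
Add(-338969, Mul(-1, Add(Function('O')(444), 197124))) = Add(-338969, Mul(-1, Add(Pow(Add(478, 444), -1), 197124))) = Add(-338969, Mul(-1, Add(Pow(922, -1), 197124))) = Add(-338969, Mul(-1, Add(Rational(1, 922), 197124))) = Add(-338969, Mul(-1, Rational(181748329, 922))) = Add(-338969, Rational(-181748329, 922)) = Rational(-494277747, 922)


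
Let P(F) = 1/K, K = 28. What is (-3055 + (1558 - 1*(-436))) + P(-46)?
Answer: -29707/28 ≈ -1061.0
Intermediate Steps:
P(F) = 1/28
(-3055 + (1558 - 1*(-436))) + P(-46) = (-3055 + (1558 - 1*(-436))) + 1/28 = (-3055 + (1558 + 436)) + 1/28 = (-3055 + 1994) + 1/28 = -1061 + 1/28 = -29707/28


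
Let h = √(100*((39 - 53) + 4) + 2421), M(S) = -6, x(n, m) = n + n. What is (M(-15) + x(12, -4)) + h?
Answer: 18 + 7*√29 ≈ 55.696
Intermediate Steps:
x(n, m) = 2*n
h = 7*√29 (h = √(100*(-14 + 4) + 2421) = √(100*(-10) + 2421) = √(-1000 + 2421) = √1421 = 7*√29 ≈ 37.696)
(M(-15) + x(12, -4)) + h = (-6 + 2*12) + 7*√29 = (-6 + 24) + 7*√29 = 18 + 7*√29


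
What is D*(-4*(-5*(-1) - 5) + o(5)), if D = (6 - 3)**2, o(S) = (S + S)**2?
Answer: 900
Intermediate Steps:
o(S) = 4*S**2 (o(S) = (2*S)**2 = 4*S**2)
D = 9 (D = 3**2 = 9)
D*(-4*(-5*(-1) - 5) + o(5)) = 9*(-4*(-5*(-1) - 5) + 4*5**2) = 9*(-4*(5 - 5) + 4*25) = 9*(-4*0 + 100) = 9*(0 + 100) = 9*100 = 900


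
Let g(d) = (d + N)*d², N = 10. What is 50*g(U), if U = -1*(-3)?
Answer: 5850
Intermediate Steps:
U = 3
g(d) = d²*(10 + d) (g(d) = (d + 10)*d² = (10 + d)*d² = d²*(10 + d))
50*g(U) = 50*(3²*(10 + 3)) = 50*(9*13) = 50*117 = 5850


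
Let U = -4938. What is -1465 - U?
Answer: 3473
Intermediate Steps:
-1465 - U = -1465 - 1*(-4938) = -1465 + 4938 = 3473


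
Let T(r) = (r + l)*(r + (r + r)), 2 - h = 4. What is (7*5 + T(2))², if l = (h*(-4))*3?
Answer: 36481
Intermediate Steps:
h = -2 (h = 2 - 1*4 = 2 - 4 = -2)
l = 24 (l = -2*(-4)*3 = 8*3 = 24)
T(r) = 3*r*(24 + r) (T(r) = (r + 24)*(r + (r + r)) = (24 + r)*(r + 2*r) = (24 + r)*(3*r) = 3*r*(24 + r))
(7*5 + T(2))² = (7*5 + 3*2*(24 + 2))² = (35 + 3*2*26)² = (35 + 156)² = 191² = 36481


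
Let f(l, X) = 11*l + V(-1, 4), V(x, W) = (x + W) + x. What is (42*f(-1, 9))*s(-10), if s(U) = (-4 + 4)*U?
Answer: 0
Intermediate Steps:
s(U) = 0 (s(U) = 0*U = 0)
V(x, W) = W + 2*x (V(x, W) = (W + x) + x = W + 2*x)
f(l, X) = 2 + 11*l (f(l, X) = 11*l + (4 + 2*(-1)) = 11*l + (4 - 2) = 11*l + 2 = 2 + 11*l)
(42*f(-1, 9))*s(-10) = (42*(2 + 11*(-1)))*0 = (42*(2 - 11))*0 = (42*(-9))*0 = -378*0 = 0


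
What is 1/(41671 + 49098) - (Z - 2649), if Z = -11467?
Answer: 1281295205/90769 ≈ 14116.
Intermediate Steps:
1/(41671 + 49098) - (Z - 2649) = 1/(41671 + 49098) - (-11467 - 2649) = 1/90769 - 1*(-14116) = 1/90769 + 14116 = 1281295205/90769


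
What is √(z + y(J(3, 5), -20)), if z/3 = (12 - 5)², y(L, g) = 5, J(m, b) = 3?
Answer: 2*√38 ≈ 12.329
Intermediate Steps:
z = 147 (z = 3*(12 - 5)² = 3*7² = 3*49 = 147)
√(z + y(J(3, 5), -20)) = √(147 + 5) = √152 = 2*√38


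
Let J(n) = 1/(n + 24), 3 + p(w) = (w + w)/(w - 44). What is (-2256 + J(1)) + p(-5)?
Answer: -2766976/1225 ≈ -2258.8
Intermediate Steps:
p(w) = -3 + 2*w/(-44 + w) (p(w) = -3 + (w + w)/(w - 44) = -3 + (2*w)/(-44 + w) = -3 + 2*w/(-44 + w))
J(n) = 1/(24 + n)
(-2256 + J(1)) + p(-5) = (-2256 + 1/(24 + 1)) + (132 - 1*(-5))/(-44 - 5) = (-2256 + 1/25) + (132 + 5)/(-49) = (-2256 + 1/25) - 1/49*137 = -56399/25 - 137/49 = -2766976/1225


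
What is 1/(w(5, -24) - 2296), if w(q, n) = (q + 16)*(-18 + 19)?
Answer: -1/2275 ≈ -0.00043956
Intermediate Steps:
w(q, n) = 16 + q (w(q, n) = (16 + q)*1 = 16 + q)
1/(w(5, -24) - 2296) = 1/((16 + 5) - 2296) = 1/(21 - 2296) = 1/(-2275) = -1/2275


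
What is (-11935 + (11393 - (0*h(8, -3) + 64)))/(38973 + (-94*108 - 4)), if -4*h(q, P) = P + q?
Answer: -606/28817 ≈ -0.021029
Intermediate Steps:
h(q, P) = -P/4 - q/4 (h(q, P) = -(P + q)/4 = -P/4 - q/4)
(-11935 + (11393 - (0*h(8, -3) + 64)))/(38973 + (-94*108 - 4)) = (-11935 + (11393 - (0*(-1/4*(-3) - 1/4*8) + 64)))/(38973 + (-94*108 - 4)) = (-11935 + (11393 - (0*(3/4 - 2) + 64)))/(38973 + (-10152 - 4)) = (-11935 + (11393 - (0*(-5/4) + 64)))/(38973 - 10156) = (-11935 + (11393 - (0 + 64)))/28817 = (-11935 + (11393 - 1*64))*(1/28817) = (-11935 + (11393 - 64))*(1/28817) = (-11935 + 11329)*(1/28817) = -606*1/28817 = -606/28817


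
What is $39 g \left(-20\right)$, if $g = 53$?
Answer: $-41340$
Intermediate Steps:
$39 g \left(-20\right) = 39 \cdot 53 \left(-20\right) = 2067 \left(-20\right) = -41340$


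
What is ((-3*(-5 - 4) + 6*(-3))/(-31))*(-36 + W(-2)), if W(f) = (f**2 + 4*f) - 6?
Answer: 414/31 ≈ 13.355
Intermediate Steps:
W(f) = -6 + f**2 + 4*f
((-3*(-5 - 4) + 6*(-3))/(-31))*(-36 + W(-2)) = ((-3*(-5 - 4) + 6*(-3))/(-31))*(-36 + (-6 + (-2)**2 + 4*(-2))) = ((-3*(-9) - 18)*(-1/31))*(-36 + (-6 + 4 - 8)) = ((27 - 18)*(-1/31))*(-36 - 10) = (9*(-1/31))*(-46) = -9/31*(-46) = 414/31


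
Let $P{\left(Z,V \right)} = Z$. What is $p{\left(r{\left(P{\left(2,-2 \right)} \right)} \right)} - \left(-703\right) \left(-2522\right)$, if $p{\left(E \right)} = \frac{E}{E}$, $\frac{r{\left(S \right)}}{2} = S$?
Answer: $-1772965$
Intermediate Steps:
$r{\left(S \right)} = 2 S$
$p{\left(E \right)} = 1$
$p{\left(r{\left(P{\left(2,-2 \right)} \right)} \right)} - \left(-703\right) \left(-2522\right) = 1 - \left(-703\right) \left(-2522\right) = 1 - 1772966 = -1772965$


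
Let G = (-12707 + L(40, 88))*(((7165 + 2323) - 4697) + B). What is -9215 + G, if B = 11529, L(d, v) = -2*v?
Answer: -210259775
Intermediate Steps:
G = -210250560 (G = (-12707 - 2*88)*(((7165 + 2323) - 4697) + 11529) = (-12707 - 176)*((9488 - 4697) + 11529) = -12883*(4791 + 11529) = -12883*16320 = -210250560)
-9215 + G = -9215 - 210250560 = -210259775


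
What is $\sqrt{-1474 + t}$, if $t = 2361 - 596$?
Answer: $\sqrt{291} \approx 17.059$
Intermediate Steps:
$t = 1765$ ($t = 2361 - 596 = 1765$)
$\sqrt{-1474 + t} = \sqrt{-1474 + 1765} = \sqrt{291}$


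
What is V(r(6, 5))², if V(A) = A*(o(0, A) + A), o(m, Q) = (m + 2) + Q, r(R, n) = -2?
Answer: 16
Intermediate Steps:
o(m, Q) = 2 + Q + m (o(m, Q) = (2 + m) + Q = 2 + Q + m)
V(A) = A*(2 + 2*A) (V(A) = A*((2 + A + 0) + A) = A*((2 + A) + A) = A*(2 + 2*A))
V(r(6, 5))² = (2*(-2)*(1 - 2))² = (2*(-2)*(-1))² = 4² = 16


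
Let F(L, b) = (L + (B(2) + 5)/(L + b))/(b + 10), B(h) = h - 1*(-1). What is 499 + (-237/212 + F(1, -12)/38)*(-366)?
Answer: 10074241/11077 ≈ 909.47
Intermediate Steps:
B(h) = 1 + h (B(h) = h + 1 = 1 + h)
F(L, b) = (L + 8/(L + b))/(10 + b) (F(L, b) = (L + ((1 + 2) + 5)/(L + b))/(b + 10) = (L + (3 + 5)/(L + b))/(10 + b) = (L + 8/(L + b))/(10 + b))
499 + (-237/212 + F(1, -12)/38)*(-366) = 499 + (-237/212 + ((8 + 1² + 1*(-12))/((-12)² + 10*1 + 10*(-12) + 1*(-12)))/38)*(-366) = 499 + (-237*1/212 + ((8 + 1 - 12)/(144 + 10 - 120 - 12))*(1/38))*(-366) = 499 + (-237/212 + (-3/22)*(1/38))*(-366) = 499 + (-237/212 + ((1/22)*(-3))*(1/38))*(-366) = 499 + (-237/212 - 3/22*1/38)*(-366) = 499 + (-237/212 - 3/836)*(-366) = 499 - 12423/11077*(-366) = 499 + 4546818/11077 = 10074241/11077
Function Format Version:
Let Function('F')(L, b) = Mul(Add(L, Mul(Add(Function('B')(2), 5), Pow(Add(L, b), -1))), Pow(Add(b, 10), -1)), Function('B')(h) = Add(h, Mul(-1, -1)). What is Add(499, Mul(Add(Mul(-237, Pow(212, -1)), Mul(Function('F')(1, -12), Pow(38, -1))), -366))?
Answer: Rational(10074241, 11077) ≈ 909.47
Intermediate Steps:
Function('B')(h) = Add(1, h) (Function('B')(h) = Add(h, 1) = Add(1, h))
Function('F')(L, b) = Mul(Pow(Add(10, b), -1), Add(L, Mul(8, Pow(Add(L, b), -1)))) (Function('F')(L, b) = Mul(Add(L, Mul(Add(Add(1, 2), 5), Pow(Add(L, b), -1))), Pow(Add(b, 10), -1)) = Mul(Add(L, Mul(Add(3, 5), Pow(Add(L, b), -1))), Pow(Add(10, b), -1)) = Mul(Add(L, Mul(8, Pow(Add(L, b), -1))), Pow(Add(10, b), -1)) = Mul(Pow(Add(10, b), -1), Add(L, Mul(8, Pow(Add(L, b), -1)))))
Add(499, Mul(Add(Mul(-237, Pow(212, -1)), Mul(Function('F')(1, -12), Pow(38, -1))), -366)) = Add(499, Mul(Add(Mul(-237, Pow(212, -1)), Mul(Mul(Pow(Add(Pow(-12, 2), Mul(10, 1), Mul(10, -12), Mul(1, -12)), -1), Add(8, Pow(1, 2), Mul(1, -12))), Pow(38, -1))), -366)) = Add(499, Mul(Add(Mul(-237, Rational(1, 212)), Mul(Mul(Pow(Add(144, 10, -120, -12), -1), Add(8, 1, -12)), Rational(1, 38))), -366)) = Add(499, Mul(Add(Rational(-237, 212), Mul(Mul(Pow(22, -1), -3), Rational(1, 38))), -366)) = Add(499, Mul(Add(Rational(-237, 212), Mul(Mul(Rational(1, 22), -3), Rational(1, 38))), -366)) = Add(499, Mul(Add(Rational(-237, 212), Mul(Rational(-3, 22), Rational(1, 38))), -366)) = Add(499, Mul(Add(Rational(-237, 212), Rational(-3, 836)), -366)) = Add(499, Mul(Rational(-12423, 11077), -366)) = Add(499, Rational(4546818, 11077)) = Rational(10074241, 11077)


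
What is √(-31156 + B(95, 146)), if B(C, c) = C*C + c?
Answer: I*√21985 ≈ 148.27*I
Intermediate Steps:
B(C, c) = c + C² (B(C, c) = C² + c = c + C²)
√(-31156 + B(95, 146)) = √(-31156 + (146 + 95²)) = √(-31156 + (146 + 9025)) = √(-31156 + 9171) = √(-21985) = I*√21985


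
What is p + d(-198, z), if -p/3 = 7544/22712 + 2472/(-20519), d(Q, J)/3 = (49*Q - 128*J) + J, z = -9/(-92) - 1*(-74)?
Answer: -18075999652569/315253916 ≈ -57338.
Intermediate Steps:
z = 6817/92 (z = -9*(-1/92) + 74 = 9/92 + 74 = 6817/92 ≈ 74.098)
d(Q, J) = -381*J + 147*Q (d(Q, J) = 3*((49*Q - 128*J) + J) = 3*((-128*J + 49*Q) + J) = 3*(-127*J + 49*Q) = -381*J + 147*Q)
p = -2176131/3426673 (p = -3*(7544/22712 + 2472/(-20519)) = -3*(7544*(1/22712) + 2472*(-1/20519)) = -3*(943/2839 - 2472/20519) = -3*725377/3426673 = -2176131/3426673 ≈ -0.63506)
p + d(-198, z) = -2176131/3426673 + (-381*6817/92 + 147*(-198)) = -2176131/3426673 + (-2597277/92 - 29106) = -2176131/3426673 - 5275029/92 = -18075999652569/315253916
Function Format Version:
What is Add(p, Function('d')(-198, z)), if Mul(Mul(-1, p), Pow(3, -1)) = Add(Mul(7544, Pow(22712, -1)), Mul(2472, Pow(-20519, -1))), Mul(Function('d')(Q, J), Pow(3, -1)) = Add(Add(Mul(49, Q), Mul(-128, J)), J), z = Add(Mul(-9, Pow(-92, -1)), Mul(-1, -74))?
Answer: Rational(-18075999652569, 315253916) ≈ -57338.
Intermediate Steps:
z = Rational(6817, 92) (z = Add(Mul(-9, Rational(-1, 92)), 74) = Add(Rational(9, 92), 74) = Rational(6817, 92) ≈ 74.098)
Function('d')(Q, J) = Add(Mul(-381, J), Mul(147, Q)) (Function('d')(Q, J) = Mul(3, Add(Add(Mul(49, Q), Mul(-128, J)), J)) = Mul(3, Add(Add(Mul(-128, J), Mul(49, Q)), J)) = Mul(3, Add(Mul(-127, J), Mul(49, Q))) = Add(Mul(-381, J), Mul(147, Q)))
p = Rational(-2176131, 3426673) (p = Mul(-3, Add(Mul(7544, Pow(22712, -1)), Mul(2472, Pow(-20519, -1)))) = Mul(-3, Add(Mul(7544, Rational(1, 22712)), Mul(2472, Rational(-1, 20519)))) = Mul(-3, Add(Rational(943, 2839), Rational(-2472, 20519))) = Mul(-3, Rational(725377, 3426673)) = Rational(-2176131, 3426673) ≈ -0.63506)
Add(p, Function('d')(-198, z)) = Add(Rational(-2176131, 3426673), Add(Mul(-381, Rational(6817, 92)), Mul(147, -198))) = Add(Rational(-2176131, 3426673), Add(Rational(-2597277, 92), -29106)) = Add(Rational(-2176131, 3426673), Rational(-5275029, 92)) = Rational(-18075999652569, 315253916)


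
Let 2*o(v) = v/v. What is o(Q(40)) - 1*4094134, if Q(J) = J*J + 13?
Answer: -8188267/2 ≈ -4.0941e+6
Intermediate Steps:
Q(J) = 13 + J² (Q(J) = J² + 13 = 13 + J²)
o(v) = ½ (o(v) = (v/v)/2 = (½)*1 = ½)
o(Q(40)) - 1*4094134 = ½ - 1*4094134 = ½ - 4094134 = -8188267/2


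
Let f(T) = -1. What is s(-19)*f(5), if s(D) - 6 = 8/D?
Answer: -106/19 ≈ -5.5789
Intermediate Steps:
s(D) = 6 + 8/D
s(-19)*f(5) = (6 + 8/(-19))*(-1) = (6 + 8*(-1/19))*(-1) = (6 - 8/19)*(-1) = (106/19)*(-1) = -106/19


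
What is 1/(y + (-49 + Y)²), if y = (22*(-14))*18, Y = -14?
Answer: -1/1575 ≈ -0.00063492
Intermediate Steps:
y = -5544 (y = -308*18 = -5544)
1/(y + (-49 + Y)²) = 1/(-5544 + (-49 - 14)²) = 1/(-5544 + (-63)²) = 1/(-5544 + 3969) = 1/(-1575) = -1/1575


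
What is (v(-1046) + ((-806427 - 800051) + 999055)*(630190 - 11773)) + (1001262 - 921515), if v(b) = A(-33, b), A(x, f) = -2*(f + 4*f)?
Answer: -375640619184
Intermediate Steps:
A(x, f) = -10*f
v(b) = -10*b
(v(-1046) + ((-806427 - 800051) + 999055)*(630190 - 11773)) + (1001262 - 921515) = (-10*(-1046) + ((-806427 - 800051) + 999055)*(630190 - 11773)) + (1001262 - 921515) = (10460 + (-1606478 + 999055)*618417) + 79747 = (10460 - 607423*618417) + 79747 = (10460 - 375640709391) + 79747 = -375640698931 + 79747 = -375640619184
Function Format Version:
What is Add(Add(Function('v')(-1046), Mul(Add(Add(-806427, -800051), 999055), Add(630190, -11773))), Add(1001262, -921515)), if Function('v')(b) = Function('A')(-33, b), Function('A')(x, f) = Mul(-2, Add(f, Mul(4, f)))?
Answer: -375640619184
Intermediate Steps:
Function('A')(x, f) = Mul(-10, f) (Function('A')(x, f) = Mul(-2, Mul(5, f)) = Mul(-10, f))
Function('v')(b) = Mul(-10, b)
Add(Add(Function('v')(-1046), Mul(Add(Add(-806427, -800051), 999055), Add(630190, -11773))), Add(1001262, -921515)) = Add(Add(Mul(-10, -1046), Mul(Add(Add(-806427, -800051), 999055), Add(630190, -11773))), Add(1001262, -921515)) = Add(Add(10460, Mul(Add(-1606478, 999055), 618417)), 79747) = Add(Add(10460, Mul(-607423, 618417)), 79747) = Add(Add(10460, -375640709391), 79747) = Add(-375640698931, 79747) = -375640619184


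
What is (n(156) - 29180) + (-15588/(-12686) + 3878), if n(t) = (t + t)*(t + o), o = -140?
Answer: -128818536/6343 ≈ -20309.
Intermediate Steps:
n(t) = 2*t*(-140 + t) (n(t) = (t + t)*(t - 140) = (2*t)*(-140 + t) = 2*t*(-140 + t))
(n(156) - 29180) + (-15588/(-12686) + 3878) = (2*156*(-140 + 156) - 29180) + (-15588/(-12686) + 3878) = (2*156*16 - 29180) + (-15588*(-1/12686) + 3878) = (4992 - 29180) + (7794/6343 + 3878) = -24188 + 24605948/6343 = -128818536/6343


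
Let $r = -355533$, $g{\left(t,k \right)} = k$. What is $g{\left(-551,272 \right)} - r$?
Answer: $355805$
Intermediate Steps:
$g{\left(-551,272 \right)} - r = 272 - -355533 = 272 + 355533 = 355805$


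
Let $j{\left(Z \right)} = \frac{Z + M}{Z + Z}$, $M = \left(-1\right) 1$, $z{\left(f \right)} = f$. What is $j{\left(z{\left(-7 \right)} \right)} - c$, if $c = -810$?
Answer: $\frac{5674}{7} \approx 810.57$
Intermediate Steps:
$M = -1$
$j{\left(Z \right)} = \frac{-1 + Z}{2 Z}$ ($j{\left(Z \right)} = \frac{Z - 1}{Z + Z} = \frac{-1 + Z}{2 Z}$)
$j{\left(z{\left(-7 \right)} \right)} - c = \frac{-1 - 7}{2 \left(-7\right)} - -810 = \frac{1}{2} \left(- \frac{1}{7}\right) \left(-8\right) + 810 = \frac{4}{7} + 810 = \frac{5674}{7}$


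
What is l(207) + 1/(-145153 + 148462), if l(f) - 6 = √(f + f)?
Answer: 19855/3309 + 3*√46 ≈ 26.347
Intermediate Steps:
l(f) = 6 + √2*√f (l(f) = 6 + √(f + f) = 6 + √(2*f) = 6 + √2*√f)
l(207) + 1/(-145153 + 148462) = (6 + √2*√207) + 1/(-145153 + 148462) = (6 + √2*(3*√23)) + 1/3309 = (6 + 3*√46) + 1/3309 = 19855/3309 + 3*√46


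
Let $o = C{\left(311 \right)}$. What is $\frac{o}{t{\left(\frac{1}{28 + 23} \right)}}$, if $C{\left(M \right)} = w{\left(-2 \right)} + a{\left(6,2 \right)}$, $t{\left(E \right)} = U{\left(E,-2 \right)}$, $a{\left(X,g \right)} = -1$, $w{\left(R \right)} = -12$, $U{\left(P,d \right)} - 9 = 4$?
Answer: $-1$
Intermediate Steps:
$U{\left(P,d \right)} = 13$ ($U{\left(P,d \right)} = 9 + 4 = 13$)
$t{\left(E \right)} = 13$
$C{\left(M \right)} = -13$ ($C{\left(M \right)} = -12 - 1 = -13$)
$o = -13$
$\frac{o}{t{\left(\frac{1}{28 + 23} \right)}} = - \frac{13}{13} = \left(-13\right) \frac{1}{13} = -1$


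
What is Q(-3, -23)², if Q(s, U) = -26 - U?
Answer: 9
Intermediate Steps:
Q(-3, -23)² = (-26 - 1*(-23))² = (-26 + 23)² = (-3)² = 9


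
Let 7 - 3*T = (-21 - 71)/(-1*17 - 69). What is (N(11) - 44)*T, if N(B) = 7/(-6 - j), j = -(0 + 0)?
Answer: -23035/258 ≈ -89.283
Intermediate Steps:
j = 0 (j = -1*0 = 0)
T = 85/43 (T = 7/3 - (-21 - 71)/(3*(-1*17 - 69)) = 7/3 - (-92)/(3*(-17 - 69)) = 7/3 - (-92)/(3*(-86)) = 7/3 - (-92)*(-1)/(3*86) = 7/3 - ⅓*46/43 = 7/3 - 46/129 = 85/43 ≈ 1.9767)
N(B) = -7/6 (N(B) = 7/(-6 - 1*0) = 7/(-6 + 0) = 7/(-6) = 7*(-⅙) = -7/6)
(N(11) - 44)*T = (-7/6 - 44)*(85/43) = -271/6*85/43 = -23035/258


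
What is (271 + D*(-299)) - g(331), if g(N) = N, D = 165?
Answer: -49395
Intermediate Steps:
(271 + D*(-299)) - g(331) = (271 + 165*(-299)) - 1*331 = (271 - 49335) - 331 = -49064 - 331 = -49395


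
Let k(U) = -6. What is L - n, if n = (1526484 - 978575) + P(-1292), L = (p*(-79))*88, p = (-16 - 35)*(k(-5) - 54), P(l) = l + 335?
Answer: -21820072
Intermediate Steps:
P(l) = 335 + l
p = 3060 (p = (-16 - 35)*(-6 - 54) = -51*(-60) = 3060)
L = -21273120 (L = (3060*(-79))*88 = -241740*88 = -21273120)
n = 546952 (n = (1526484 - 978575) + (335 - 1292) = 547909 - 957 = 546952)
L - n = -21273120 - 1*546952 = -21273120 - 546952 = -21820072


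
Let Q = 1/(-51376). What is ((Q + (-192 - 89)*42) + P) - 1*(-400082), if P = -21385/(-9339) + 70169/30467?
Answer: 5675975528629823663/14618080736688 ≈ 3.8828e+5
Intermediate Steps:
P = 1306845086/284531313 (P = -21385*(-1/9339) + 70169*(1/30467) = 21385/9339 + 70169/30467 = 1306845086/284531313 ≈ 4.5930)
Q = -1/51376 ≈ -1.9464e-5
((Q + (-192 - 89)*42) + P) - 1*(-400082) = ((-1/51376 + (-192 - 89)*42) + 1306845086/284531313) - 1*(-400082) = ((-1/51376 - 281*42) + 1306845086/284531313) + 400082 = ((-1/51376 - 11802) + 1306845086/284531313) + 400082 = (-606339553/51376 + 1306845086/284531313) + 400082 = -172455448665784753/14618080736688 + 400082 = 5675975528629823663/14618080736688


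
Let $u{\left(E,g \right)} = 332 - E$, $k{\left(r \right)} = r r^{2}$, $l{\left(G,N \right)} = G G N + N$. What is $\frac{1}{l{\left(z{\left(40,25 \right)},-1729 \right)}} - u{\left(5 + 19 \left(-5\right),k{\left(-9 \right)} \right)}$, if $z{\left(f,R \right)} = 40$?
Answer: $- \frac{1168150439}{2768129} \approx -422.0$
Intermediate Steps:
$l{\left(G,N \right)} = N + N G^{2}$ ($l{\left(G,N \right)} = G^{2} N + N = N G^{2} + N = N + N G^{2}$)
$k{\left(r \right)} = r^{3}$
$\frac{1}{l{\left(z{\left(40,25 \right)},-1729 \right)}} - u{\left(5 + 19 \left(-5\right),k{\left(-9 \right)} \right)} = \frac{1}{\left(-1729\right) \left(1 + 40^{2}\right)} - \left(332 - \left(5 + 19 \left(-5\right)\right)\right) = \frac{1}{\left(-1729\right) \left(1 + 1600\right)} - \left(332 - \left(5 - 95\right)\right) = \frac{1}{\left(-1729\right) 1601} - \left(332 - -90\right) = \frac{1}{-2768129} - \left(332 + 90\right) = - \frac{1}{2768129} - 422 = - \frac{1168150439}{2768129}$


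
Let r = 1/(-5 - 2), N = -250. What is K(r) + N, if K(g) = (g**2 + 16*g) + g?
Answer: -12368/49 ≈ -252.41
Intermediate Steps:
r = -1/7 (r = 1/(-7) = -1/7 ≈ -0.14286)
K(g) = g**2 + 17*g
K(r) + N = -(17 - 1/7)/7 - 250 = -1/7*118/7 - 250 = -118/49 - 250 = -12368/49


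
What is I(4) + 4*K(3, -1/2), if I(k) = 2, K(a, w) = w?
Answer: 0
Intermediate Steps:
I(4) + 4*K(3, -1/2) = 2 + 4*(-1/2) = 2 - 2 = 0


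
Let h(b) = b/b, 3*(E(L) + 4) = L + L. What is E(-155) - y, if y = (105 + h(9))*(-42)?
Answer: 13034/3 ≈ 4344.7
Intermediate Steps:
E(L) = -4 + 2*L/3 (E(L) = -4 + (L + L)/3 = -4 + (2*L)/3 = -4 + 2*L/3)
h(b) = 1
y = -4452 (y = (105 + 1)*(-42) = 106*(-42) = -4452)
E(-155) - y = (-4 + (2/3)*(-155)) - 1*(-4452) = (-4 - 310/3) + 4452 = -322/3 + 4452 = 13034/3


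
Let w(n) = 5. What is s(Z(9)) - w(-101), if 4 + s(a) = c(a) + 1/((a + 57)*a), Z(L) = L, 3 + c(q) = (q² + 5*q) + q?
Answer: 73063/594 ≈ 123.00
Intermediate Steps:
c(q) = -3 + q² + 6*q (c(q) = -3 + ((q² + 5*q) + q) = -3 + (q² + 6*q) = -3 + q² + 6*q)
s(a) = -7 + a² + 6*a + 1/(a*(57 + a)) (s(a) = -4 + ((-3 + a² + 6*a) + 1/((a + 57)*a)) = -4 + ((-3 + a² + 6*a) + 1/((57 + a)*a)) = -4 + ((-3 + a² + 6*a) + 1/(a*(57 + a))) = -4 + (-3 + a² + 6*a + 1/(a*(57 + a))) = -7 + a² + 6*a + 1/(a*(57 + a)))
s(Z(9)) - w(-101) = (1 + 9⁴ - 399*9 + 63*9³ + 335*9²)/(9*(57 + 9)) - 1*5 = (⅑)*(1 + 6561 - 3591 + 63*729 + 335*81)/66 - 5 = (⅑)*(1/66)*(1 + 6561 - 3591 + 45927 + 27135) - 5 = (⅑)*(1/66)*76033 - 5 = 76033/594 - 5 = 73063/594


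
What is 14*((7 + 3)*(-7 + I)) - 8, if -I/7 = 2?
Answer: -2948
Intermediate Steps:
I = -14 (I = -7*2 = -14)
14*((7 + 3)*(-7 + I)) - 8 = 14*((7 + 3)*(-7 - 14)) - 8 = 14*(10*(-21)) - 8 = 14*(-210) - 8 = -2940 - 8 = -2948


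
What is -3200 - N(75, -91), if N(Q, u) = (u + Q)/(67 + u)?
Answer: -9602/3 ≈ -3200.7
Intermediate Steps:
N(Q, u) = (Q + u)/(67 + u)
-3200 - N(75, -91) = -3200 - (75 - 91)/(67 - 91) = -3200 - (-16)/(-24) = -3200 - (-1)*(-16)/24 = -3200 - 1*⅔ = -3200 - ⅔ = -9602/3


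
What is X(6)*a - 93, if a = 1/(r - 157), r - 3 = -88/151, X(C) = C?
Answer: -1085856/11671 ≈ -93.039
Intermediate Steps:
r = 365/151 (r = 3 - 88/151 = 365/151 ≈ 2.4172)
a = -151/23342 (a = 1/(365/151 - 157) = 1/(-23342/151) = -151/23342 ≈ -0.0064690)
X(6)*a - 93 = 6*(-151/23342) - 93 = -453/11671 - 93 = -1085856/11671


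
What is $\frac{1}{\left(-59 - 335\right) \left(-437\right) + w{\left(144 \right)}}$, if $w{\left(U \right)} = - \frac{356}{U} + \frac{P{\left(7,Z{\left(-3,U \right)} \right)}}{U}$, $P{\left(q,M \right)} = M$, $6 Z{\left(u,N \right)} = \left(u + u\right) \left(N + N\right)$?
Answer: $\frac{36}{6198247} \approx 5.8081 \cdot 10^{-6}$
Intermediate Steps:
$Z{\left(u,N \right)} = \frac{2 N u}{3}$ ($Z{\left(u,N \right)} = \frac{\left(u + u\right) \left(N + N\right)}{6} = \frac{2 u 2 N}{6} = \frac{4 N u}{6} = \frac{2 N u}{3}$)
$w{\left(U \right)} = -2 - \frac{356}{U}$ ($w{\left(U \right)} = - \frac{356}{U} + \frac{\frac{2}{3} U \left(-3\right)}{U} = - \frac{356}{U} + \frac{\left(-2\right) U}{U} = - \frac{356}{U} - 2 = -2 - \frac{356}{U}$)
$\frac{1}{\left(-59 - 335\right) \left(-437\right) + w{\left(144 \right)}} = \frac{1}{\left(-59 - 335\right) \left(-437\right) - \left(2 + \frac{356}{144}\right)} = \frac{1}{\left(-394\right) \left(-437\right) - \frac{161}{36}} = \frac{1}{172178 - \frac{161}{36}} = \frac{1}{\frac{6198247}{36}} = \frac{36}{6198247}$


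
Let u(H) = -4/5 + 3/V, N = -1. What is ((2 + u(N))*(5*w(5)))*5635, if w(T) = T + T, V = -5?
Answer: 169050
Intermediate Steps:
w(T) = 2*T
u(H) = -7/5 (u(H) = -4/5 + 3/(-5) = -4*⅕ + 3*(-⅕) = -⅘ - ⅗ = -7/5)
((2 + u(N))*(5*w(5)))*5635 = ((2 - 7/5)*(5*(2*5)))*5635 = (3*(5*10)/5)*5635 = ((⅗)*50)*5635 = 30*5635 = 169050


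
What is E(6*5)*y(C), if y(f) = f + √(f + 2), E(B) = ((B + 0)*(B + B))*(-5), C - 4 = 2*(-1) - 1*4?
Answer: 18000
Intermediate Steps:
C = -2 (C = 4 + (2*(-1) - 1*4) = 4 + (-2 - 4) = 4 - 6 = -2)
E(B) = -10*B² (E(B) = (B*(2*B))*(-5) = (2*B²)*(-5) = -10*B²)
y(f) = f + √(2 + f)
E(6*5)*y(C) = (-10*(6*5)²)*(-2 + √(2 - 2)) = (-10*30²)*(-2 + √0) = (-10*900)*(-2 + 0) = -9000*(-2) = 18000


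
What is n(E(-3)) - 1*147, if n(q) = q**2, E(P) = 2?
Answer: -143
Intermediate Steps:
n(E(-3)) - 1*147 = 2**2 - 1*147 = 4 - 147 = -143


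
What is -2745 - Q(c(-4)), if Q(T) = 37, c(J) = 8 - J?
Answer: -2782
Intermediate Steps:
-2745 - Q(c(-4)) = -2745 - 1*37 = -2745 - 37 = -2782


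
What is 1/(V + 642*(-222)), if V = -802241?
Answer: -1/944765 ≈ -1.0585e-6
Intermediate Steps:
1/(V + 642*(-222)) = 1/(-802241 + 642*(-222)) = 1/(-802241 - 142524) = 1/(-944765) = -1/944765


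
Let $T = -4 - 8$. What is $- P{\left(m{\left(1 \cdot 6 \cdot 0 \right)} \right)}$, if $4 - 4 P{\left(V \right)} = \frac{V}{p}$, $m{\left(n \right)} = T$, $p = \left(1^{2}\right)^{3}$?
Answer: $-4$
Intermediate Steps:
$p = 1$ ($p = 1^{3} = 1$)
$T = -12$ ($T = -4 - 8 = -12$)
$m{\left(n \right)} = -12$
$P{\left(V \right)} = 1 - \frac{V}{4}$ ($P{\left(V \right)} = 1 - \frac{V 1^{-1}}{4} = 1 - \frac{V 1}{4} = 1 - \frac{V}{4}$)
$- P{\left(m{\left(1 \cdot 6 \cdot 0 \right)} \right)} = - (1 - -3) = - (1 + 3) = \left(-1\right) 4 = -4$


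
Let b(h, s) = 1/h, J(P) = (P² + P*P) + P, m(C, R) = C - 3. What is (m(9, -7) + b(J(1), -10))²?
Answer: 361/9 ≈ 40.111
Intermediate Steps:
m(C, R) = -3 + C
J(P) = P + 2*P² (J(P) = (P² + P²) + P = 2*P² + P = P + 2*P²)
(m(9, -7) + b(J(1), -10))² = ((-3 + 9) + 1/(1*(1 + 2*1)))² = (6 + 1/(1*(1 + 2)))² = (6 + 1/(1*3))² = (6 + 1/3)² = (6 + ⅓)² = (19/3)² = 361/9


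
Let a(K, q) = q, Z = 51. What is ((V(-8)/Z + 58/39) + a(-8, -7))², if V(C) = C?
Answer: 1570009/48841 ≈ 32.145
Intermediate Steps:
((V(-8)/Z + 58/39) + a(-8, -7))² = ((-8/51 + 58/39) - 7)² = (294/221 - 7)² = (-1253/221)² = 1570009/48841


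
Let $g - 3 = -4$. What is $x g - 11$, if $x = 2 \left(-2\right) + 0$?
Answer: $-7$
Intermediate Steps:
$g = -1$ ($g = 3 - 4 = -1$)
$x = -4$ ($x = -4 + 0 = -4$)
$x g - 11 = \left(-4\right) \left(-1\right) - 11 = 4 - 11 = -7$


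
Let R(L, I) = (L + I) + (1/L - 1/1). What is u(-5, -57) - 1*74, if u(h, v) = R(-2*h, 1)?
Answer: -639/10 ≈ -63.900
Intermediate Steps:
R(L, I) = -1 + I + L + 1/L (R(L, I) = (I + L) + (1/L - 1*1) = (I + L) + (1/L - 1) = (I + L) + (-1 + 1/L) = -1 + I + L + 1/L)
u(h, v) = -2*h - 1/(2*h) (u(h, v) = -1 + 1 - 2*h + 1/(-2*h) = -1 + 1 - 2*h - 1/(2*h) = -2*h - 1/(2*h))
u(-5, -57) - 1*74 = (-2*(-5) - ½/(-5)) - 1*74 = (10 - ½*(-⅕)) - 74 = (10 + ⅒) - 74 = 101/10 - 74 = -639/10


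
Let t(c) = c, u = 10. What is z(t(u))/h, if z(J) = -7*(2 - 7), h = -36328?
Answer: -35/36328 ≈ -0.00096344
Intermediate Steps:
z(J) = 35 (z(J) = -7*(-5) = 35)
z(t(u))/h = 35/(-36328) = 35*(-1/36328) = -35/36328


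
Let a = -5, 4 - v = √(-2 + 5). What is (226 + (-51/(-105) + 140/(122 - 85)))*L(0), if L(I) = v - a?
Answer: 2683791/1295 - 298199*√3/1295 ≈ 1673.6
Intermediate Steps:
v = 4 - √3 (v = 4 - √(-2 + 5) = 4 - √3 ≈ 2.2679)
L(I) = 9 - √3 (L(I) = (4 - √3) - 1*(-5) = (4 - √3) + 5 = 9 - √3)
(226 + (-51/(-105) + 140/(122 - 85)))*L(0) = (226 + (-51/(-105) + 140/(122 - 85)))*(9 - √3) = (226 + (-51*(-1/105) + 140/37))*(9 - √3) = (226 + (17/35 + 140*(1/37)))*(9 - √3) = (226 + (17/35 + 140/37))*(9 - √3) = (226 + 5529/1295)*(9 - √3) = 298199*(9 - √3)/1295 = 2683791/1295 - 298199*√3/1295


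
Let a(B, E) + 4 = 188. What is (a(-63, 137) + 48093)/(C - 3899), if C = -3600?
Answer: -48277/7499 ≈ -6.4378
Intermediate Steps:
a(B, E) = 184 (a(B, E) = -4 + 188 = 184)
(a(-63, 137) + 48093)/(C - 3899) = (184 + 48093)/(-3600 - 3899) = 48277/(-7499) = 48277*(-1/7499) = -48277/7499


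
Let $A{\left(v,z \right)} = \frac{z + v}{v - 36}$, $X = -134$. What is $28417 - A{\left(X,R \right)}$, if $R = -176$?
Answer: $\frac{483058}{17} \approx 28415.0$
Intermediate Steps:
$A{\left(v,z \right)} = \frac{v + z}{-36 + v}$
$28417 - A{\left(X,R \right)} = 28417 - \frac{-134 - 176}{-36 - 134} = 28417 - \frac{1}{-170} \left(-310\right) = 28417 - \left(- \frac{1}{170}\right) \left(-310\right) = 28417 - \frac{31}{17} = \frac{483058}{17}$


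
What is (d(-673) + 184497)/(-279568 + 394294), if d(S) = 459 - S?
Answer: 185629/114726 ≈ 1.6180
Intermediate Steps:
(d(-673) + 184497)/(-279568 + 394294) = ((459 - 1*(-673)) + 184497)/(-279568 + 394294) = ((459 + 673) + 184497)/114726 = (1132 + 184497)*(1/114726) = 185629*(1/114726) = 185629/114726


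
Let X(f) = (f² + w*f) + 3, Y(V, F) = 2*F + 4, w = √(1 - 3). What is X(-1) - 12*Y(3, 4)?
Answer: -140 - I*√2 ≈ -140.0 - 1.4142*I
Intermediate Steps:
w = I*√2 (w = √(-2) = I*√2 ≈ 1.4142*I)
Y(V, F) = 4 + 2*F
X(f) = 3 + f² + I*f*√2 (X(f) = (f² + (I*√2)*f) + 3 = (f² + I*f*√2) + 3 = 3 + f² + I*f*√2)
X(-1) - 12*Y(3, 4) = (3 + (-1)² + I*(-1)*√2) - 12*(4 + 2*4) = (3 + 1 - I*√2) - 12*(4 + 8) = (4 - I*√2) - 12*12 = (4 - I*√2) - 144 = -140 - I*√2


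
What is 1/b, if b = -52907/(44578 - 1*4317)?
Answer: -40261/52907 ≈ -0.76098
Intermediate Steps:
b = -52907/40261 (b = -52907/(44578 - 4317) = -52907/40261 ≈ -1.3141)
1/b = 1/(-52907/40261) = -40261/52907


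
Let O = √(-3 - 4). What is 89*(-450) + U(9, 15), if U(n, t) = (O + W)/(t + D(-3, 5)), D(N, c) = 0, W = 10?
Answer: -120148/3 + I*√7/15 ≈ -40049.0 + 0.17638*I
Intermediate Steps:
O = I*√7 (O = √(-7) = I*√7 ≈ 2.6458*I)
U(n, t) = (10 + I*√7)/t (U(n, t) = (I*√7 + 10)/(t + 0) = (10 + I*√7)/t)
89*(-450) + U(9, 15) = 89*(-450) + (10 + I*√7)/15 = -40050 + (10 + I*√7)/15 = -40050 + (⅔ + I*√7/15) = -120148/3 + I*√7/15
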